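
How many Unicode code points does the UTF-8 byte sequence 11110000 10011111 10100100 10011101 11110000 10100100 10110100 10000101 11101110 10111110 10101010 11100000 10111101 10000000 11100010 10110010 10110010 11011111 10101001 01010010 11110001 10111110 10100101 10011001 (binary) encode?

Byte at offset 0: 0xF0 = 11110000 → 4-byte char (#1). Advance 4.
Byte at offset 4: 0xF0 = 11110000 → 4-byte char (#2). Advance 4.
Byte at offset 8: 0xEE = 11101110 → 3-byte char (#3). Advance 3.
Byte at offset 11: 0xE0 = 11100000 → 3-byte char (#4). Advance 3.
Byte at offset 14: 0xE2 = 11100010 → 3-byte char (#5). Advance 3.
Byte at offset 17: 0xDF = 11011111 → 2-byte char (#6). Advance 2.
Byte at offset 19: 0x52 = 01010010 → 1-byte char (#7). Advance 1.
Byte at offset 20: 0xF1 = 11110001 → 4-byte char (#8). Advance 4.
Reached end at offset 24 after 8 code points.

8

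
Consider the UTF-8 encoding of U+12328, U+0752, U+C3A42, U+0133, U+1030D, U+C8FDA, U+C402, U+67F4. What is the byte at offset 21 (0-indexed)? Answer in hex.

U+12328 → 4-byte form F0 92 8C A8 at offsets 0–3.
U+0752 → 2-byte form DD 92 at offsets 4–5.
U+C3A42 → 4-byte form F3 83 A9 82 at offsets 6–9.
U+0133 → 2-byte form C4 B3 at offsets 10–11.
U+1030D → 4-byte form F0 90 8C 8D at offsets 12–15.
U+C8FDA → 4-byte form F3 88 BF 9A at offsets 16–19.
U+C402 → 3-byte form EC 90 82 at offsets 20–22.
Offset 21 falls in char 7's range; it's byte 2 of EC 90 82 = 0x90.

0x90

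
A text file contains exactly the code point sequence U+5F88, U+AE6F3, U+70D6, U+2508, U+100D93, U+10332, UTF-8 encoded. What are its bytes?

U+5F88: 3-byte form → E5 BE 88.
U+AE6F3: 4-byte form → F2 AE 9B B3.
U+70D6: 3-byte form → E7 83 96.
U+2508: 3-byte form → E2 94 88.
U+100D93: 4-byte form → F4 80 B6 93.
U+10332: 4-byte form → F0 90 8C B2.
Concatenated (21 bytes): E5 BE 88 F2 AE 9B B3 E7 83 96 E2 94 88 F4 80 B6 93 F0 90 8C B2.

E5 BE 88 F2 AE 9B B3 E7 83 96 E2 94 88 F4 80 B6 93 F0 90 8C B2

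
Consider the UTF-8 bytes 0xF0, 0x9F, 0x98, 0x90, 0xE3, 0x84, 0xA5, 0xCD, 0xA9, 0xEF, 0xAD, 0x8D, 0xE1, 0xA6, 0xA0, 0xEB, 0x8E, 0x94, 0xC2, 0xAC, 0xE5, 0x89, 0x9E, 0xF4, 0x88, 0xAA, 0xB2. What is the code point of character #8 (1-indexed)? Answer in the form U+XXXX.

Offset 0: leading byte 0xF0 = 11110000 → 4-byte char #1 = F0 9F 98 90.
Offset 4: leading byte 0xE3 = 11100011 → 3-byte char #2 = E3 84 A5.
Offset 7: leading byte 0xCD = 11001101 → 2-byte char #3 = CD A9.
Offset 9: leading byte 0xEF = 11101111 → 3-byte char #4 = EF AD 8D.
Offset 12: leading byte 0xE1 = 11100001 → 3-byte char #5 = E1 A6 A0.
Offset 15: leading byte 0xEB = 11101011 → 3-byte char #6 = EB 8E 94.
Offset 18: leading byte 0xC2 = 11000010 → 2-byte char #7 = C2 AC.
Offset 20: leading byte 0xE5 = 11100101 → 3-byte char #8 = E5 89 9E.
Leading byte 0xE5 = 11100101 matches 1110xxxx → 3-byte sequence.
Byte 1: 0xE5 = 11100101, payload 0101 (4 bits).
Byte 2: 0x89 = 10001001 (10xxxxxx ✓), payload 001001.
Byte 3: 0x9E = 10011110 (10xxxxxx ✓), payload 011110.
Concatenate: 0101001001011110 = 0x525E (16 bits → U+525E).

U+525E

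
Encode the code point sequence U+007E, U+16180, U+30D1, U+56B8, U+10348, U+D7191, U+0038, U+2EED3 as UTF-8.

U+007E: 1-byte form → 7E.
U+16180: 4-byte form → F0 96 86 80.
U+30D1: 3-byte form → E3 83 91.
U+56B8: 3-byte form → E5 9A B8.
U+10348: 4-byte form → F0 90 8D 88.
U+D7191: 4-byte form → F3 97 86 91.
U+0038: 1-byte form → 38.
U+2EED3: 4-byte form → F0 AE BB 93.
Concatenated (24 bytes): 7E F0 96 86 80 E3 83 91 E5 9A B8 F0 90 8D 88 F3 97 86 91 38 F0 AE BB 93.

7E F0 96 86 80 E3 83 91 E5 9A B8 F0 90 8D 88 F3 97 86 91 38 F0 AE BB 93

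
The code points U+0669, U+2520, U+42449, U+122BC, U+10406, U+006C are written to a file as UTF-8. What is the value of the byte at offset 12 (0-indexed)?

0xBC

U+0669 → 2-byte form D9 A9 at offsets 0–1.
U+2520 → 3-byte form E2 94 A0 at offsets 2–4.
U+42449 → 4-byte form F1 82 91 89 at offsets 5–8.
U+122BC → 4-byte form F0 92 8A BC at offsets 9–12.
Offset 12 falls in char 4's range; it's byte 4 of F0 92 8A BC = 0xBC.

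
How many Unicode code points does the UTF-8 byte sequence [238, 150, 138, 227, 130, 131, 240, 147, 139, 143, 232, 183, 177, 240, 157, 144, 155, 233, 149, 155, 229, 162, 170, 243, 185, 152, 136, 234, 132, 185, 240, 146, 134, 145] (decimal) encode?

10

Byte at offset 0: 0xEE = 11101110 → 3-byte char (#1). Advance 3.
Byte at offset 3: 0xE3 = 11100011 → 3-byte char (#2). Advance 3.
Byte at offset 6: 0xF0 = 11110000 → 4-byte char (#3). Advance 4.
Byte at offset 10: 0xE8 = 11101000 → 3-byte char (#4). Advance 3.
Byte at offset 13: 0xF0 = 11110000 → 4-byte char (#5). Advance 4.
Byte at offset 17: 0xE9 = 11101001 → 3-byte char (#6). Advance 3.
Byte at offset 20: 0xE5 = 11100101 → 3-byte char (#7). Advance 3.
Byte at offset 23: 0xF3 = 11110011 → 4-byte char (#8). Advance 4.
Byte at offset 27: 0xEA = 11101010 → 3-byte char (#9). Advance 3.
Byte at offset 30: 0xF0 = 11110000 → 4-byte char (#10). Advance 4.
Reached end at offset 34 after 10 code points.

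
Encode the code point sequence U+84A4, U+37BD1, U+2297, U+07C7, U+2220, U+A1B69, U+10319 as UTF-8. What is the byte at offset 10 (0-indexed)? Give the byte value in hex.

U+84A4 → 3-byte form E8 92 A4 at offsets 0–2.
U+37BD1 → 4-byte form F0 B7 AF 91 at offsets 3–6.
U+2297 → 3-byte form E2 8A 97 at offsets 7–9.
U+07C7 → 2-byte form DF 87 at offsets 10–11.
Offset 10 falls in char 4's range; it's byte 1 of DF 87 = 0xDF.

0xDF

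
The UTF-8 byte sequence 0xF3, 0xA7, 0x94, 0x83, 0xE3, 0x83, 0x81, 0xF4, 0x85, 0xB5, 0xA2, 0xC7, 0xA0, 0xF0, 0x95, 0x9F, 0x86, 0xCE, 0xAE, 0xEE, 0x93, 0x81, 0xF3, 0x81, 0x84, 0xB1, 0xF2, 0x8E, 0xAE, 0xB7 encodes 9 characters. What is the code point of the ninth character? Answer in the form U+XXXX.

U+8EBB7

Offset 0: leading byte 0xF3 = 11110011 → 4-byte char #1 = F3 A7 94 83.
Offset 4: leading byte 0xE3 = 11100011 → 3-byte char #2 = E3 83 81.
Offset 7: leading byte 0xF4 = 11110100 → 4-byte char #3 = F4 85 B5 A2.
Offset 11: leading byte 0xC7 = 11000111 → 2-byte char #4 = C7 A0.
Offset 13: leading byte 0xF0 = 11110000 → 4-byte char #5 = F0 95 9F 86.
Offset 17: leading byte 0xCE = 11001110 → 2-byte char #6 = CE AE.
Offset 19: leading byte 0xEE = 11101110 → 3-byte char #7 = EE 93 81.
Offset 22: leading byte 0xF3 = 11110011 → 4-byte char #8 = F3 81 84 B1.
Offset 26: leading byte 0xF2 = 11110010 → 4-byte char #9 = F2 8E AE B7.
Leading byte 0xF2 = 11110010 matches 11110xxx → 4-byte sequence.
Byte 1: 0xF2 = 11110010, payload 010 (3 bits).
Byte 2: 0x8E = 10001110 (10xxxxxx ✓), payload 001110.
Byte 3: 0xAE = 10101110 (10xxxxxx ✓), payload 101110.
Byte 4: 0xB7 = 10110111 (10xxxxxx ✓), payload 110111.
Concatenate: 010001110101110110111 = 0x8EBB7 (21 bits → U+8EBB7).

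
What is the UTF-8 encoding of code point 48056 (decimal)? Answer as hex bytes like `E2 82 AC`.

U+BBB8 = 0xBBB8 = 48056 decimal. In range U+0800–U+FFFF → 3-byte form: 1110xxxx 10xxxxxx 10xxxxxx.
Binary (16 bits): 1011101110111000.
Split 4+6+6: 1011 | 101110 | 111000.
Byte 1: 11101011 = 0xEB.
Byte 2: 10101110 = 0xAE.
Byte 3: 10111000 = 0xB8.

EB AE B8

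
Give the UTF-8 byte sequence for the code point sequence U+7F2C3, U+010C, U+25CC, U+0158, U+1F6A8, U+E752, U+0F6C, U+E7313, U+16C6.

F1 BF 8B 83 C4 8C E2 97 8C C5 98 F0 9F 9A A8 EE 9D 92 E0 BD AC F3 A7 8C 93 E1 9B 86

U+7F2C3: 4-byte form → F1 BF 8B 83.
U+010C: 2-byte form → C4 8C.
U+25CC: 3-byte form → E2 97 8C.
U+0158: 2-byte form → C5 98.
U+1F6A8: 4-byte form → F0 9F 9A A8.
U+E752: 3-byte form → EE 9D 92.
U+0F6C: 3-byte form → E0 BD AC.
U+E7313: 4-byte form → F3 A7 8C 93.
U+16C6: 3-byte form → E1 9B 86.
Concatenated (28 bytes): F1 BF 8B 83 C4 8C E2 97 8C C5 98 F0 9F 9A A8 EE 9D 92 E0 BD AC F3 A7 8C 93 E1 9B 86.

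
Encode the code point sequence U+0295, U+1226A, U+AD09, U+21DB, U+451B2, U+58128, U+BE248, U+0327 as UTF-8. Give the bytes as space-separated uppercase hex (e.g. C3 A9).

CA 95 F0 92 89 AA EA B4 89 E2 87 9B F1 85 86 B2 F1 98 84 A8 F2 BE 89 88 CC A7

U+0295: 2-byte form → CA 95.
U+1226A: 4-byte form → F0 92 89 AA.
U+AD09: 3-byte form → EA B4 89.
U+21DB: 3-byte form → E2 87 9B.
U+451B2: 4-byte form → F1 85 86 B2.
U+58128: 4-byte form → F1 98 84 A8.
U+BE248: 4-byte form → F2 BE 89 88.
U+0327: 2-byte form → CC A7.
Concatenated (26 bytes): CA 95 F0 92 89 AA EA B4 89 E2 87 9B F1 85 86 B2 F1 98 84 A8 F2 BE 89 88 CC A7.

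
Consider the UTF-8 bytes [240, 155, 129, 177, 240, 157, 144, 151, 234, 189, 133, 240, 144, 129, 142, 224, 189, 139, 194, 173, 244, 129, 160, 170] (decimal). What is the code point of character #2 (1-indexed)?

U+1D417

Offset 0: leading byte 0xF0 = 11110000 → 4-byte char #1 = F0 9B 81 B1.
Offset 4: leading byte 0xF0 = 11110000 → 4-byte char #2 = F0 9D 90 97.
Leading byte 0xF0 = 11110000 matches 11110xxx → 4-byte sequence.
Byte 1: 0xF0 = 11110000, payload 000 (3 bits).
Byte 2: 0x9D = 10011101 (10xxxxxx ✓), payload 011101.
Byte 3: 0x90 = 10010000 (10xxxxxx ✓), payload 010000.
Byte 4: 0x97 = 10010111 (10xxxxxx ✓), payload 010111.
Concatenate: 000011101010000010111 = 0x1D417 (21 bits → U+1D417).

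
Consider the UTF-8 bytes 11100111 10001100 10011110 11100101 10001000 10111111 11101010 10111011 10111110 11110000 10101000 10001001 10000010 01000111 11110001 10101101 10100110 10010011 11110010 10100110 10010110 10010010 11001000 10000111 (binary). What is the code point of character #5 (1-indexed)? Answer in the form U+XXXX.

Offset 0: leading byte 0xE7 = 11100111 → 3-byte char #1 = E7 8C 9E.
Offset 3: leading byte 0xE5 = 11100101 → 3-byte char #2 = E5 88 BF.
Offset 6: leading byte 0xEA = 11101010 → 3-byte char #3 = EA BB BE.
Offset 9: leading byte 0xF0 = 11110000 → 4-byte char #4 = F0 A8 89 82.
Offset 13: leading byte 0x47 = 01000111 → 1-byte char #5 = 47.
Leading byte 0x47 = 01000111 matches 0xxxxxxx → 1-byte sequence.
Byte 1: 0x47 = 01000111, payload 1000111 (7 bits).
Concatenate: 1000111 = 0x47 (7 bits → U+0047).

U+0047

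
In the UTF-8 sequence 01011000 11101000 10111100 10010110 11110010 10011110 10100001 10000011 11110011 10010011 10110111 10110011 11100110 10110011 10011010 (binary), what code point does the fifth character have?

Offset 0: leading byte 0x58 = 01011000 → 1-byte char #1 = 58.
Offset 1: leading byte 0xE8 = 11101000 → 3-byte char #2 = E8 BC 96.
Offset 4: leading byte 0xF2 = 11110010 → 4-byte char #3 = F2 9E A1 83.
Offset 8: leading byte 0xF3 = 11110011 → 4-byte char #4 = F3 93 B7 B3.
Offset 12: leading byte 0xE6 = 11100110 → 3-byte char #5 = E6 B3 9A.
Leading byte 0xE6 = 11100110 matches 1110xxxx → 3-byte sequence.
Byte 1: 0xE6 = 11100110, payload 0110 (4 bits).
Byte 2: 0xB3 = 10110011 (10xxxxxx ✓), payload 110011.
Byte 3: 0x9A = 10011010 (10xxxxxx ✓), payload 011010.
Concatenate: 0110110011011010 = 0x6CDA (16 bits → U+6CDA).

U+6CDA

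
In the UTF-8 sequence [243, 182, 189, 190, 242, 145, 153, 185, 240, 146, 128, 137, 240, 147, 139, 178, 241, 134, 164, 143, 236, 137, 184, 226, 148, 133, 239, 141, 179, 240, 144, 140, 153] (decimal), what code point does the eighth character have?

U+F373

Offset 0: leading byte 0xF3 = 11110011 → 4-byte char #1 = F3 B6 BD BE.
Offset 4: leading byte 0xF2 = 11110010 → 4-byte char #2 = F2 91 99 B9.
Offset 8: leading byte 0xF0 = 11110000 → 4-byte char #3 = F0 92 80 89.
Offset 12: leading byte 0xF0 = 11110000 → 4-byte char #4 = F0 93 8B B2.
Offset 16: leading byte 0xF1 = 11110001 → 4-byte char #5 = F1 86 A4 8F.
Offset 20: leading byte 0xEC = 11101100 → 3-byte char #6 = EC 89 B8.
Offset 23: leading byte 0xE2 = 11100010 → 3-byte char #7 = E2 94 85.
Offset 26: leading byte 0xEF = 11101111 → 3-byte char #8 = EF 8D B3.
Leading byte 0xEF = 11101111 matches 1110xxxx → 3-byte sequence.
Byte 1: 0xEF = 11101111, payload 1111 (4 bits).
Byte 2: 0x8D = 10001101 (10xxxxxx ✓), payload 001101.
Byte 3: 0xB3 = 10110011 (10xxxxxx ✓), payload 110011.
Concatenate: 1111001101110011 = 0xF373 (16 bits → U+F373).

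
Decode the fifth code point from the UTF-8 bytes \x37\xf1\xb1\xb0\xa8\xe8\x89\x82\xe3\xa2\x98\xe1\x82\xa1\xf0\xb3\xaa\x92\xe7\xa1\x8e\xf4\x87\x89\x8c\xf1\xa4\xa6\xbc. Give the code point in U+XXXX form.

Offset 0: leading byte 0x37 = 00110111 → 1-byte char #1 = 37.
Offset 1: leading byte 0xF1 = 11110001 → 4-byte char #2 = F1 B1 B0 A8.
Offset 5: leading byte 0xE8 = 11101000 → 3-byte char #3 = E8 89 82.
Offset 8: leading byte 0xE3 = 11100011 → 3-byte char #4 = E3 A2 98.
Offset 11: leading byte 0xE1 = 11100001 → 3-byte char #5 = E1 82 A1.
Leading byte 0xE1 = 11100001 matches 1110xxxx → 3-byte sequence.
Byte 1: 0xE1 = 11100001, payload 0001 (4 bits).
Byte 2: 0x82 = 10000010 (10xxxxxx ✓), payload 000010.
Byte 3: 0xA1 = 10100001 (10xxxxxx ✓), payload 100001.
Concatenate: 0001000010100001 = 0x10A1 (16 bits → U+10A1).

U+10A1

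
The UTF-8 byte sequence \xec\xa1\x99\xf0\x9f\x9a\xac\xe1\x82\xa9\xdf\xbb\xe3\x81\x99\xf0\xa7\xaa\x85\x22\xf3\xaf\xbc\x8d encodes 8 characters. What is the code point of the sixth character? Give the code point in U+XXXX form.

U+27A85

Offset 0: leading byte 0xEC = 11101100 → 3-byte char #1 = EC A1 99.
Offset 3: leading byte 0xF0 = 11110000 → 4-byte char #2 = F0 9F 9A AC.
Offset 7: leading byte 0xE1 = 11100001 → 3-byte char #3 = E1 82 A9.
Offset 10: leading byte 0xDF = 11011111 → 2-byte char #4 = DF BB.
Offset 12: leading byte 0xE3 = 11100011 → 3-byte char #5 = E3 81 99.
Offset 15: leading byte 0xF0 = 11110000 → 4-byte char #6 = F0 A7 AA 85.
Leading byte 0xF0 = 11110000 matches 11110xxx → 4-byte sequence.
Byte 1: 0xF0 = 11110000, payload 000 (3 bits).
Byte 2: 0xA7 = 10100111 (10xxxxxx ✓), payload 100111.
Byte 3: 0xAA = 10101010 (10xxxxxx ✓), payload 101010.
Byte 4: 0x85 = 10000101 (10xxxxxx ✓), payload 000101.
Concatenate: 000100111101010000101 = 0x27A85 (21 bits → U+27A85).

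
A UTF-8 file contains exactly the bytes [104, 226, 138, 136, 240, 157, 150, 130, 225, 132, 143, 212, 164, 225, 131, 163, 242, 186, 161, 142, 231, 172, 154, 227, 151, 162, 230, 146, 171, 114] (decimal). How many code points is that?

Byte at offset 0: 0x68 = 01101000 → 1-byte char (#1). Advance 1.
Byte at offset 1: 0xE2 = 11100010 → 3-byte char (#2). Advance 3.
Byte at offset 4: 0xF0 = 11110000 → 4-byte char (#3). Advance 4.
Byte at offset 8: 0xE1 = 11100001 → 3-byte char (#4). Advance 3.
Byte at offset 11: 0xD4 = 11010100 → 2-byte char (#5). Advance 2.
Byte at offset 13: 0xE1 = 11100001 → 3-byte char (#6). Advance 3.
Byte at offset 16: 0xF2 = 11110010 → 4-byte char (#7). Advance 4.
Byte at offset 20: 0xE7 = 11100111 → 3-byte char (#8). Advance 3.
Byte at offset 23: 0xE3 = 11100011 → 3-byte char (#9). Advance 3.
Byte at offset 26: 0xE6 = 11100110 → 3-byte char (#10). Advance 3.
Byte at offset 29: 0x72 = 01110010 → 1-byte char (#11). Advance 1.
Reached end at offset 30 after 11 code points.

11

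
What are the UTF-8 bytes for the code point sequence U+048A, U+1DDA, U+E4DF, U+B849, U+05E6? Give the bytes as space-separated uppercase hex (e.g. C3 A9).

U+048A: 2-byte form → D2 8A.
U+1DDA: 3-byte form → E1 B7 9A.
U+E4DF: 3-byte form → EE 93 9F.
U+B849: 3-byte form → EB A1 89.
U+05E6: 2-byte form → D7 A6.
Concatenated (13 bytes): D2 8A E1 B7 9A EE 93 9F EB A1 89 D7 A6.

D2 8A E1 B7 9A EE 93 9F EB A1 89 D7 A6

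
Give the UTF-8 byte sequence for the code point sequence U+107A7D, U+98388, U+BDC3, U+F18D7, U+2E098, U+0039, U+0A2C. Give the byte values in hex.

F4 87 A9 BD F2 98 8E 88 EB B7 83 F3 B1 A3 97 F0 AE 82 98 39 E0 A8 AC

U+107A7D: 4-byte form → F4 87 A9 BD.
U+98388: 4-byte form → F2 98 8E 88.
U+BDC3: 3-byte form → EB B7 83.
U+F18D7: 4-byte form → F3 B1 A3 97.
U+2E098: 4-byte form → F0 AE 82 98.
U+0039: 1-byte form → 39.
U+0A2C: 3-byte form → E0 A8 AC.
Concatenated (23 bytes): F4 87 A9 BD F2 98 8E 88 EB B7 83 F3 B1 A3 97 F0 AE 82 98 39 E0 A8 AC.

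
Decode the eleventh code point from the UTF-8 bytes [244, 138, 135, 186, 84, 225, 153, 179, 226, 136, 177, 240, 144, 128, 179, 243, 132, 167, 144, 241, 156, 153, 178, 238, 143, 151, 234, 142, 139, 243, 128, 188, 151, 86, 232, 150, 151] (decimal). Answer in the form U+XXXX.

Offset 0: leading byte 0xF4 = 11110100 → 4-byte char #1 = F4 8A 87 BA.
Offset 4: leading byte 0x54 = 01010100 → 1-byte char #2 = 54.
Offset 5: leading byte 0xE1 = 11100001 → 3-byte char #3 = E1 99 B3.
Offset 8: leading byte 0xE2 = 11100010 → 3-byte char #4 = E2 88 B1.
Offset 11: leading byte 0xF0 = 11110000 → 4-byte char #5 = F0 90 80 B3.
Offset 15: leading byte 0xF3 = 11110011 → 4-byte char #6 = F3 84 A7 90.
Offset 19: leading byte 0xF1 = 11110001 → 4-byte char #7 = F1 9C 99 B2.
Offset 23: leading byte 0xEE = 11101110 → 3-byte char #8 = EE 8F 97.
Offset 26: leading byte 0xEA = 11101010 → 3-byte char #9 = EA 8E 8B.
Offset 29: leading byte 0xF3 = 11110011 → 4-byte char #10 = F3 80 BC 97.
Offset 33: leading byte 0x56 = 01010110 → 1-byte char #11 = 56.
Leading byte 0x56 = 01010110 matches 0xxxxxxx → 1-byte sequence.
Byte 1: 0x56 = 01010110, payload 1010110 (7 bits).
Concatenate: 1010110 = 0x56 (7 bits → U+0056).

U+0056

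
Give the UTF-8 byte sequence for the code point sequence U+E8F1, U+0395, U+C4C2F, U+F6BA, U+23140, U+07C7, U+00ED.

U+E8F1: 3-byte form → EE A3 B1.
U+0395: 2-byte form → CE 95.
U+C4C2F: 4-byte form → F3 84 B0 AF.
U+F6BA: 3-byte form → EF 9A BA.
U+23140: 4-byte form → F0 A3 85 80.
U+07C7: 2-byte form → DF 87.
U+00ED: 2-byte form → C3 AD.
Concatenated (20 bytes): EE A3 B1 CE 95 F3 84 B0 AF EF 9A BA F0 A3 85 80 DF 87 C3 AD.

EE A3 B1 CE 95 F3 84 B0 AF EF 9A BA F0 A3 85 80 DF 87 C3 AD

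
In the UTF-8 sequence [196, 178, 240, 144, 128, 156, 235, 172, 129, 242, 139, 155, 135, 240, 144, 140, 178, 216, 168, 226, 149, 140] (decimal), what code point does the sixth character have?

U+0628

Offset 0: leading byte 0xC4 = 11000100 → 2-byte char #1 = C4 B2.
Offset 2: leading byte 0xF0 = 11110000 → 4-byte char #2 = F0 90 80 9C.
Offset 6: leading byte 0xEB = 11101011 → 3-byte char #3 = EB AC 81.
Offset 9: leading byte 0xF2 = 11110010 → 4-byte char #4 = F2 8B 9B 87.
Offset 13: leading byte 0xF0 = 11110000 → 4-byte char #5 = F0 90 8C B2.
Offset 17: leading byte 0xD8 = 11011000 → 2-byte char #6 = D8 A8.
Leading byte 0xD8 = 11011000 matches 110xxxxx → 2-byte sequence.
Byte 1: 0xD8 = 11011000, payload 11000 (5 bits).
Byte 2: 0xA8 = 10101000 (10xxxxxx ✓), payload 101000.
Concatenate: 11000101000 = 0x628 (11 bits → U+0628).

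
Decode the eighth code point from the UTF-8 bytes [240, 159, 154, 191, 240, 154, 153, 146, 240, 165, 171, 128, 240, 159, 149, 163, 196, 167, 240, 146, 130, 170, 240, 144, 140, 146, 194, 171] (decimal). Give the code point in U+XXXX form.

U+00AB

Offset 0: leading byte 0xF0 = 11110000 → 4-byte char #1 = F0 9F 9A BF.
Offset 4: leading byte 0xF0 = 11110000 → 4-byte char #2 = F0 9A 99 92.
Offset 8: leading byte 0xF0 = 11110000 → 4-byte char #3 = F0 A5 AB 80.
Offset 12: leading byte 0xF0 = 11110000 → 4-byte char #4 = F0 9F 95 A3.
Offset 16: leading byte 0xC4 = 11000100 → 2-byte char #5 = C4 A7.
Offset 18: leading byte 0xF0 = 11110000 → 4-byte char #6 = F0 92 82 AA.
Offset 22: leading byte 0xF0 = 11110000 → 4-byte char #7 = F0 90 8C 92.
Offset 26: leading byte 0xC2 = 11000010 → 2-byte char #8 = C2 AB.
Leading byte 0xC2 = 11000010 matches 110xxxxx → 2-byte sequence.
Byte 1: 0xC2 = 11000010, payload 00010 (5 bits).
Byte 2: 0xAB = 10101011 (10xxxxxx ✓), payload 101011.
Concatenate: 00010101011 = 0xAB (11 bits → U+00AB).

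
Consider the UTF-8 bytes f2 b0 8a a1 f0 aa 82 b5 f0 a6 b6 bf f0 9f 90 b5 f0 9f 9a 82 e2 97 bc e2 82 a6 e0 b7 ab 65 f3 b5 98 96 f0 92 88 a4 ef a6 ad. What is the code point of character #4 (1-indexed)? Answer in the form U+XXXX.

U+1F435

Offset 0: leading byte 0xF2 = 11110010 → 4-byte char #1 = F2 B0 8A A1.
Offset 4: leading byte 0xF0 = 11110000 → 4-byte char #2 = F0 AA 82 B5.
Offset 8: leading byte 0xF0 = 11110000 → 4-byte char #3 = F0 A6 B6 BF.
Offset 12: leading byte 0xF0 = 11110000 → 4-byte char #4 = F0 9F 90 B5.
Leading byte 0xF0 = 11110000 matches 11110xxx → 4-byte sequence.
Byte 1: 0xF0 = 11110000, payload 000 (3 bits).
Byte 2: 0x9F = 10011111 (10xxxxxx ✓), payload 011111.
Byte 3: 0x90 = 10010000 (10xxxxxx ✓), payload 010000.
Byte 4: 0xB5 = 10110101 (10xxxxxx ✓), payload 110101.
Concatenate: 000011111010000110101 = 0x1F435 (21 bits → U+1F435).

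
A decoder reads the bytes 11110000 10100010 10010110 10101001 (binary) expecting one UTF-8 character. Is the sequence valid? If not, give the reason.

valid

Leading byte 0xF0 = 11110000 → 4-byte form.
Continuation bytes 0xA2=10100010, 0x96=10010110, 0xA9=10101001 all match 10xxxxxx.
Decoded value 0x225A9 is ≥ 0x10000 (shortest form) and not a surrogate.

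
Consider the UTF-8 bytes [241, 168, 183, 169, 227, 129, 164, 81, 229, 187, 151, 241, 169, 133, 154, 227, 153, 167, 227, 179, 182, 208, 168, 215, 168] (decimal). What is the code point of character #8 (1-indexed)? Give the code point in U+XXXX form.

U+0428

Offset 0: leading byte 0xF1 = 11110001 → 4-byte char #1 = F1 A8 B7 A9.
Offset 4: leading byte 0xE3 = 11100011 → 3-byte char #2 = E3 81 A4.
Offset 7: leading byte 0x51 = 01010001 → 1-byte char #3 = 51.
Offset 8: leading byte 0xE5 = 11100101 → 3-byte char #4 = E5 BB 97.
Offset 11: leading byte 0xF1 = 11110001 → 4-byte char #5 = F1 A9 85 9A.
Offset 15: leading byte 0xE3 = 11100011 → 3-byte char #6 = E3 99 A7.
Offset 18: leading byte 0xE3 = 11100011 → 3-byte char #7 = E3 B3 B6.
Offset 21: leading byte 0xD0 = 11010000 → 2-byte char #8 = D0 A8.
Leading byte 0xD0 = 11010000 matches 110xxxxx → 2-byte sequence.
Byte 1: 0xD0 = 11010000, payload 10000 (5 bits).
Byte 2: 0xA8 = 10101000 (10xxxxxx ✓), payload 101000.
Concatenate: 10000101000 = 0x428 (11 bits → U+0428).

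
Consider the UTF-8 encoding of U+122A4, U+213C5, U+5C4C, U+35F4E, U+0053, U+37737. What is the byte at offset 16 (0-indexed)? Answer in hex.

U+122A4 → 4-byte form F0 92 8A A4 at offsets 0–3.
U+213C5 → 4-byte form F0 A1 8F 85 at offsets 4–7.
U+5C4C → 3-byte form E5 B1 8C at offsets 8–10.
U+35F4E → 4-byte form F0 B5 BD 8E at offsets 11–14.
U+0053 → 1-byte form 53 at offsets 15–15.
U+37737 → 4-byte form F0 B7 9C B7 at offsets 16–19.
Offset 16 falls in char 6's range; it's byte 1 of F0 B7 9C B7 = 0xF0.

0xF0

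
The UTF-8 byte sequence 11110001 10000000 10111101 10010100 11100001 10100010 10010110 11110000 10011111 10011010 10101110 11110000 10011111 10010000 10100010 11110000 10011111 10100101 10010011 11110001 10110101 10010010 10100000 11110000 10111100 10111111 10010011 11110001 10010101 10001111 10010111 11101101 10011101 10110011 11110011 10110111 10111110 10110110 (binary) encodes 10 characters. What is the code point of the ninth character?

U+D773

Offset 0: leading byte 0xF1 = 11110001 → 4-byte char #1 = F1 80 BD 94.
Offset 4: leading byte 0xE1 = 11100001 → 3-byte char #2 = E1 A2 96.
Offset 7: leading byte 0xF0 = 11110000 → 4-byte char #3 = F0 9F 9A AE.
Offset 11: leading byte 0xF0 = 11110000 → 4-byte char #4 = F0 9F 90 A2.
Offset 15: leading byte 0xF0 = 11110000 → 4-byte char #5 = F0 9F A5 93.
Offset 19: leading byte 0xF1 = 11110001 → 4-byte char #6 = F1 B5 92 A0.
Offset 23: leading byte 0xF0 = 11110000 → 4-byte char #7 = F0 BC BF 93.
Offset 27: leading byte 0xF1 = 11110001 → 4-byte char #8 = F1 95 8F 97.
Offset 31: leading byte 0xED = 11101101 → 3-byte char #9 = ED 9D B3.
Leading byte 0xED = 11101101 matches 1110xxxx → 3-byte sequence.
Byte 1: 0xED = 11101101, payload 1101 (4 bits).
Byte 2: 0x9D = 10011101 (10xxxxxx ✓), payload 011101.
Byte 3: 0xB3 = 10110011 (10xxxxxx ✓), payload 110011.
Concatenate: 1101011101110011 = 0xD773 (16 bits → U+D773).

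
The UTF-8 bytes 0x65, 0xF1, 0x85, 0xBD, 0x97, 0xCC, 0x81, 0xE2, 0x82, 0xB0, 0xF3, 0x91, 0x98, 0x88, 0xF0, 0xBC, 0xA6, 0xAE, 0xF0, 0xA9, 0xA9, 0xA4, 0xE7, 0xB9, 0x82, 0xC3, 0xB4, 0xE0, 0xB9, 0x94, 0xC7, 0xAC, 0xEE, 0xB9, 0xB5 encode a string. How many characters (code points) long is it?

Byte at offset 0: 0x65 = 01100101 → 1-byte char (#1). Advance 1.
Byte at offset 1: 0xF1 = 11110001 → 4-byte char (#2). Advance 4.
Byte at offset 5: 0xCC = 11001100 → 2-byte char (#3). Advance 2.
Byte at offset 7: 0xE2 = 11100010 → 3-byte char (#4). Advance 3.
Byte at offset 10: 0xF3 = 11110011 → 4-byte char (#5). Advance 4.
Byte at offset 14: 0xF0 = 11110000 → 4-byte char (#6). Advance 4.
Byte at offset 18: 0xF0 = 11110000 → 4-byte char (#7). Advance 4.
Byte at offset 22: 0xE7 = 11100111 → 3-byte char (#8). Advance 3.
Byte at offset 25: 0xC3 = 11000011 → 2-byte char (#9). Advance 2.
Byte at offset 27: 0xE0 = 11100000 → 3-byte char (#10). Advance 3.
Byte at offset 30: 0xC7 = 11000111 → 2-byte char (#11). Advance 2.
Byte at offset 32: 0xEE = 11101110 → 3-byte char (#12). Advance 3.
Reached end at offset 35 after 12 code points.

12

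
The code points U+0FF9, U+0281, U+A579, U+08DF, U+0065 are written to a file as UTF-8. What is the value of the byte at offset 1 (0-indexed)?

0xBF

U+0FF9 → 3-byte form E0 BF B9 at offsets 0–2.
Offset 1 falls in char 1's range; it's byte 2 of E0 BF B9 = 0xBF.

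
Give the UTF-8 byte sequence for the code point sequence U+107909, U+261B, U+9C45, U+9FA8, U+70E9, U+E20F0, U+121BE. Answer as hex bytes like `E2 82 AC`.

F4 87 A4 89 E2 98 9B E9 B1 85 E9 BE A8 E7 83 A9 F3 A2 83 B0 F0 92 86 BE

U+107909: 4-byte form → F4 87 A4 89.
U+261B: 3-byte form → E2 98 9B.
U+9C45: 3-byte form → E9 B1 85.
U+9FA8: 3-byte form → E9 BE A8.
U+70E9: 3-byte form → E7 83 A9.
U+E20F0: 4-byte form → F3 A2 83 B0.
U+121BE: 4-byte form → F0 92 86 BE.
Concatenated (24 bytes): F4 87 A4 89 E2 98 9B E9 B1 85 E9 BE A8 E7 83 A9 F3 A2 83 B0 F0 92 86 BE.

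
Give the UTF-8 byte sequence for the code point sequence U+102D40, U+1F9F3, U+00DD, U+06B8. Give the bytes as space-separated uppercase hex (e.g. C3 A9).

U+102D40: 4-byte form → F4 82 B5 80.
U+1F9F3: 4-byte form → F0 9F A7 B3.
U+00DD: 2-byte form → C3 9D.
U+06B8: 2-byte form → DA B8.
Concatenated (12 bytes): F4 82 B5 80 F0 9F A7 B3 C3 9D DA B8.

F4 82 B5 80 F0 9F A7 B3 C3 9D DA B8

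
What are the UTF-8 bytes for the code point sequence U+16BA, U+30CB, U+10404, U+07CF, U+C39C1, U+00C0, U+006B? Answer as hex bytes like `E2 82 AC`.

U+16BA: 3-byte form → E1 9A BA.
U+30CB: 3-byte form → E3 83 8B.
U+10404: 4-byte form → F0 90 90 84.
U+07CF: 2-byte form → DF 8F.
U+C39C1: 4-byte form → F3 83 A7 81.
U+00C0: 2-byte form → C3 80.
U+006B: 1-byte form → 6B.
Concatenated (19 bytes): E1 9A BA E3 83 8B F0 90 90 84 DF 8F F3 83 A7 81 C3 80 6B.

E1 9A BA E3 83 8B F0 90 90 84 DF 8F F3 83 A7 81 C3 80 6B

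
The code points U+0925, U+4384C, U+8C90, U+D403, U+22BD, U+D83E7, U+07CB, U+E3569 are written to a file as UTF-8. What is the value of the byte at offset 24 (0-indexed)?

0x95

U+0925 → 3-byte form E0 A4 A5 at offsets 0–2.
U+4384C → 4-byte form F1 83 A1 8C at offsets 3–6.
U+8C90 → 3-byte form E8 B2 90 at offsets 7–9.
U+D403 → 3-byte form ED 90 83 at offsets 10–12.
U+22BD → 3-byte form E2 8A BD at offsets 13–15.
U+D83E7 → 4-byte form F3 98 8F A7 at offsets 16–19.
U+07CB → 2-byte form DF 8B at offsets 20–21.
U+E3569 → 4-byte form F3 A3 95 A9 at offsets 22–25.
Offset 24 falls in char 8's range; it's byte 3 of F3 A3 95 A9 = 0x95.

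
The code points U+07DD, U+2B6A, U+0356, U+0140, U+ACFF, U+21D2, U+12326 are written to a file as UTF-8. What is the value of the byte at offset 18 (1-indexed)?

1-indexed offset 18 is 0-indexed offset 17.
U+07DD → 2-byte form DF 9D at offsets 0–1.
U+2B6A → 3-byte form E2 AD AA at offsets 2–4.
U+0356 → 2-byte form CD 96 at offsets 5–6.
U+0140 → 2-byte form C5 80 at offsets 7–8.
U+ACFF → 3-byte form EA B3 BF at offsets 9–11.
U+21D2 → 3-byte form E2 87 92 at offsets 12–14.
U+12326 → 4-byte form F0 92 8C A6 at offsets 15–18.
Offset 17 falls in char 7's range; it's byte 3 of F0 92 8C A6 = 0x8C.

0x8C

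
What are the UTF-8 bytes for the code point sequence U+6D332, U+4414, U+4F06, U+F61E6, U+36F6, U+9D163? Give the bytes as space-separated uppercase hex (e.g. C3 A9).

F1 AD 8C B2 E4 90 94 E4 BC 86 F3 B6 87 A6 E3 9B B6 F2 9D 85 A3

U+6D332: 4-byte form → F1 AD 8C B2.
U+4414: 3-byte form → E4 90 94.
U+4F06: 3-byte form → E4 BC 86.
U+F61E6: 4-byte form → F3 B6 87 A6.
U+36F6: 3-byte form → E3 9B B6.
U+9D163: 4-byte form → F2 9D 85 A3.
Concatenated (21 bytes): F1 AD 8C B2 E4 90 94 E4 BC 86 F3 B6 87 A6 E3 9B B6 F2 9D 85 A3.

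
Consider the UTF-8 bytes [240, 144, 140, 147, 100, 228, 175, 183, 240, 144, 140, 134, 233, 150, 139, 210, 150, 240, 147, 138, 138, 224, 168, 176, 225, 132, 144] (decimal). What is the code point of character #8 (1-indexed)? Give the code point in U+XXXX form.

U+0A30

Offset 0: leading byte 0xF0 = 11110000 → 4-byte char #1 = F0 90 8C 93.
Offset 4: leading byte 0x64 = 01100100 → 1-byte char #2 = 64.
Offset 5: leading byte 0xE4 = 11100100 → 3-byte char #3 = E4 AF B7.
Offset 8: leading byte 0xF0 = 11110000 → 4-byte char #4 = F0 90 8C 86.
Offset 12: leading byte 0xE9 = 11101001 → 3-byte char #5 = E9 96 8B.
Offset 15: leading byte 0xD2 = 11010010 → 2-byte char #6 = D2 96.
Offset 17: leading byte 0xF0 = 11110000 → 4-byte char #7 = F0 93 8A 8A.
Offset 21: leading byte 0xE0 = 11100000 → 3-byte char #8 = E0 A8 B0.
Leading byte 0xE0 = 11100000 matches 1110xxxx → 3-byte sequence.
Byte 1: 0xE0 = 11100000, payload 0000 (4 bits).
Byte 2: 0xA8 = 10101000 (10xxxxxx ✓), payload 101000.
Byte 3: 0xB0 = 10110000 (10xxxxxx ✓), payload 110000.
Concatenate: 0000101000110000 = 0xA30 (16 bits → U+0A30).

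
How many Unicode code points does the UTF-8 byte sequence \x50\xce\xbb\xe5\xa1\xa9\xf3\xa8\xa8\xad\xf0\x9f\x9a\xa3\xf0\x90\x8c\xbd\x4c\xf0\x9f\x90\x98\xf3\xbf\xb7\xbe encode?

9

Byte at offset 0: 0x50 = 01010000 → 1-byte char (#1). Advance 1.
Byte at offset 1: 0xCE = 11001110 → 2-byte char (#2). Advance 2.
Byte at offset 3: 0xE5 = 11100101 → 3-byte char (#3). Advance 3.
Byte at offset 6: 0xF3 = 11110011 → 4-byte char (#4). Advance 4.
Byte at offset 10: 0xF0 = 11110000 → 4-byte char (#5). Advance 4.
Byte at offset 14: 0xF0 = 11110000 → 4-byte char (#6). Advance 4.
Byte at offset 18: 0x4C = 01001100 → 1-byte char (#7). Advance 1.
Byte at offset 19: 0xF0 = 11110000 → 4-byte char (#8). Advance 4.
Byte at offset 23: 0xF3 = 11110011 → 4-byte char (#9). Advance 4.
Reached end at offset 27 after 9 code points.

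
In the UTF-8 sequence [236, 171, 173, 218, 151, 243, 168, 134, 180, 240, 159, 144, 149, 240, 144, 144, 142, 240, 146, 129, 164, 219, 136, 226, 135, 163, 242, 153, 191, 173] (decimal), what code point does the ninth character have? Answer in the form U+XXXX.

Offset 0: leading byte 0xEC = 11101100 → 3-byte char #1 = EC AB AD.
Offset 3: leading byte 0xDA = 11011010 → 2-byte char #2 = DA 97.
Offset 5: leading byte 0xF3 = 11110011 → 4-byte char #3 = F3 A8 86 B4.
Offset 9: leading byte 0xF0 = 11110000 → 4-byte char #4 = F0 9F 90 95.
Offset 13: leading byte 0xF0 = 11110000 → 4-byte char #5 = F0 90 90 8E.
Offset 17: leading byte 0xF0 = 11110000 → 4-byte char #6 = F0 92 81 A4.
Offset 21: leading byte 0xDB = 11011011 → 2-byte char #7 = DB 88.
Offset 23: leading byte 0xE2 = 11100010 → 3-byte char #8 = E2 87 A3.
Offset 26: leading byte 0xF2 = 11110010 → 4-byte char #9 = F2 99 BF AD.
Leading byte 0xF2 = 11110010 matches 11110xxx → 4-byte sequence.
Byte 1: 0xF2 = 11110010, payload 010 (3 bits).
Byte 2: 0x99 = 10011001 (10xxxxxx ✓), payload 011001.
Byte 3: 0xBF = 10111111 (10xxxxxx ✓), payload 111111.
Byte 4: 0xAD = 10101101 (10xxxxxx ✓), payload 101101.
Concatenate: 010011001111111101101 = 0x99FED (21 bits → U+99FED).

U+99FED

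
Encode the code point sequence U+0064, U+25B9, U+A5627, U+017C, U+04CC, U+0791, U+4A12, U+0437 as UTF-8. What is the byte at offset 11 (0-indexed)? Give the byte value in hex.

0x8C

U+0064 → 1-byte form 64 at offsets 0–0.
U+25B9 → 3-byte form E2 96 B9 at offsets 1–3.
U+A5627 → 4-byte form F2 A5 98 A7 at offsets 4–7.
U+017C → 2-byte form C5 BC at offsets 8–9.
U+04CC → 2-byte form D3 8C at offsets 10–11.
Offset 11 falls in char 5's range; it's byte 2 of D3 8C = 0x8C.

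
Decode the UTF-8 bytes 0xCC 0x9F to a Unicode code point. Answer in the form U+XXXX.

Leading byte 0xCC = 11001100 matches 110xxxxx → 2-byte sequence.
Byte 1: 0xCC = 11001100, payload 01100 (5 bits).
Byte 2: 0x9F = 10011111 (10xxxxxx ✓), payload 011111.
Concatenate: 01100011111 = 0x31F (11 bits → U+031F).

U+031F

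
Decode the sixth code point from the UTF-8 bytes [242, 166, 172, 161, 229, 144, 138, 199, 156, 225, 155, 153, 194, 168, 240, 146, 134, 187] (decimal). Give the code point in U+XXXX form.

U+121BB

Offset 0: leading byte 0xF2 = 11110010 → 4-byte char #1 = F2 A6 AC A1.
Offset 4: leading byte 0xE5 = 11100101 → 3-byte char #2 = E5 90 8A.
Offset 7: leading byte 0xC7 = 11000111 → 2-byte char #3 = C7 9C.
Offset 9: leading byte 0xE1 = 11100001 → 3-byte char #4 = E1 9B 99.
Offset 12: leading byte 0xC2 = 11000010 → 2-byte char #5 = C2 A8.
Offset 14: leading byte 0xF0 = 11110000 → 4-byte char #6 = F0 92 86 BB.
Leading byte 0xF0 = 11110000 matches 11110xxx → 4-byte sequence.
Byte 1: 0xF0 = 11110000, payload 000 (3 bits).
Byte 2: 0x92 = 10010010 (10xxxxxx ✓), payload 010010.
Byte 3: 0x86 = 10000110 (10xxxxxx ✓), payload 000110.
Byte 4: 0xBB = 10111011 (10xxxxxx ✓), payload 111011.
Concatenate: 000010010000110111011 = 0x121BB (21 bits → U+121BB).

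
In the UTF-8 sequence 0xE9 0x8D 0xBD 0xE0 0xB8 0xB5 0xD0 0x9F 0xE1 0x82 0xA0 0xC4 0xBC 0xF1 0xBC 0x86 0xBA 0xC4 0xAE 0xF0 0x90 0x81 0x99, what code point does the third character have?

Offset 0: leading byte 0xE9 = 11101001 → 3-byte char #1 = E9 8D BD.
Offset 3: leading byte 0xE0 = 11100000 → 3-byte char #2 = E0 B8 B5.
Offset 6: leading byte 0xD0 = 11010000 → 2-byte char #3 = D0 9F.
Leading byte 0xD0 = 11010000 matches 110xxxxx → 2-byte sequence.
Byte 1: 0xD0 = 11010000, payload 10000 (5 bits).
Byte 2: 0x9F = 10011111 (10xxxxxx ✓), payload 011111.
Concatenate: 10000011111 = 0x41F (11 bits → U+041F).

U+041F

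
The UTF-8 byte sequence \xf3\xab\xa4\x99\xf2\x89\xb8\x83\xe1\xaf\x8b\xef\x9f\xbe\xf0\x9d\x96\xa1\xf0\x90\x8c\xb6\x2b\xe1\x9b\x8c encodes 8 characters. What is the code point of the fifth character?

Offset 0: leading byte 0xF3 = 11110011 → 4-byte char #1 = F3 AB A4 99.
Offset 4: leading byte 0xF2 = 11110010 → 4-byte char #2 = F2 89 B8 83.
Offset 8: leading byte 0xE1 = 11100001 → 3-byte char #3 = E1 AF 8B.
Offset 11: leading byte 0xEF = 11101111 → 3-byte char #4 = EF 9F BE.
Offset 14: leading byte 0xF0 = 11110000 → 4-byte char #5 = F0 9D 96 A1.
Leading byte 0xF0 = 11110000 matches 11110xxx → 4-byte sequence.
Byte 1: 0xF0 = 11110000, payload 000 (3 bits).
Byte 2: 0x9D = 10011101 (10xxxxxx ✓), payload 011101.
Byte 3: 0x96 = 10010110 (10xxxxxx ✓), payload 010110.
Byte 4: 0xA1 = 10100001 (10xxxxxx ✓), payload 100001.
Concatenate: 000011101010110100001 = 0x1D5A1 (21 bits → U+1D5A1).

U+1D5A1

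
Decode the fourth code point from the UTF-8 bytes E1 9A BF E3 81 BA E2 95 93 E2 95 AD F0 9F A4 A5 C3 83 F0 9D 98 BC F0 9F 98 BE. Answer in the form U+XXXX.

Offset 0: leading byte 0xE1 = 11100001 → 3-byte char #1 = E1 9A BF.
Offset 3: leading byte 0xE3 = 11100011 → 3-byte char #2 = E3 81 BA.
Offset 6: leading byte 0xE2 = 11100010 → 3-byte char #3 = E2 95 93.
Offset 9: leading byte 0xE2 = 11100010 → 3-byte char #4 = E2 95 AD.
Leading byte 0xE2 = 11100010 matches 1110xxxx → 3-byte sequence.
Byte 1: 0xE2 = 11100010, payload 0010 (4 bits).
Byte 2: 0x95 = 10010101 (10xxxxxx ✓), payload 010101.
Byte 3: 0xAD = 10101101 (10xxxxxx ✓), payload 101101.
Concatenate: 0010010101101101 = 0x256D (16 bits → U+256D).

U+256D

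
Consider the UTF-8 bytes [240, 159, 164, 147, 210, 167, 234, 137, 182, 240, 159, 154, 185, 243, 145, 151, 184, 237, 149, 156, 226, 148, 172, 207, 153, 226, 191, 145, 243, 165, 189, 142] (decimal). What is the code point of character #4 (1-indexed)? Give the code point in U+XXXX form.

U+1F6B9

Offset 0: leading byte 0xF0 = 11110000 → 4-byte char #1 = F0 9F A4 93.
Offset 4: leading byte 0xD2 = 11010010 → 2-byte char #2 = D2 A7.
Offset 6: leading byte 0xEA = 11101010 → 3-byte char #3 = EA 89 B6.
Offset 9: leading byte 0xF0 = 11110000 → 4-byte char #4 = F0 9F 9A B9.
Leading byte 0xF0 = 11110000 matches 11110xxx → 4-byte sequence.
Byte 1: 0xF0 = 11110000, payload 000 (3 bits).
Byte 2: 0x9F = 10011111 (10xxxxxx ✓), payload 011111.
Byte 3: 0x9A = 10011010 (10xxxxxx ✓), payload 011010.
Byte 4: 0xB9 = 10111001 (10xxxxxx ✓), payload 111001.
Concatenate: 000011111011010111001 = 0x1F6B9 (21 bits → U+1F6B9).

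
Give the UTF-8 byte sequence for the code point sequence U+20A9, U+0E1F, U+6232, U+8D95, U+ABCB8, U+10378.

E2 82 A9 E0 B8 9F E6 88 B2 E8 B6 95 F2 AB B2 B8 F0 90 8D B8

U+20A9: 3-byte form → E2 82 A9.
U+0E1F: 3-byte form → E0 B8 9F.
U+6232: 3-byte form → E6 88 B2.
U+8D95: 3-byte form → E8 B6 95.
U+ABCB8: 4-byte form → F2 AB B2 B8.
U+10378: 4-byte form → F0 90 8D B8.
Concatenated (20 bytes): E2 82 A9 E0 B8 9F E6 88 B2 E8 B6 95 F2 AB B2 B8 F0 90 8D B8.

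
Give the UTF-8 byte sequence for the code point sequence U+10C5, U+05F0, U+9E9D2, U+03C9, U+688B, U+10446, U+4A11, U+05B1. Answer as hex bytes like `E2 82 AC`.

E1 83 85 D7 B0 F2 9E A7 92 CF 89 E6 A2 8B F0 90 91 86 E4 A8 91 D6 B1

U+10C5: 3-byte form → E1 83 85.
U+05F0: 2-byte form → D7 B0.
U+9E9D2: 4-byte form → F2 9E A7 92.
U+03C9: 2-byte form → CF 89.
U+688B: 3-byte form → E6 A2 8B.
U+10446: 4-byte form → F0 90 91 86.
U+4A11: 3-byte form → E4 A8 91.
U+05B1: 2-byte form → D6 B1.
Concatenated (23 bytes): E1 83 85 D7 B0 F2 9E A7 92 CF 89 E6 A2 8B F0 90 91 86 E4 A8 91 D6 B1.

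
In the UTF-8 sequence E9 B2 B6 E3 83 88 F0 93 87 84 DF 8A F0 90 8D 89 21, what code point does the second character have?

Offset 0: leading byte 0xE9 = 11101001 → 3-byte char #1 = E9 B2 B6.
Offset 3: leading byte 0xE3 = 11100011 → 3-byte char #2 = E3 83 88.
Leading byte 0xE3 = 11100011 matches 1110xxxx → 3-byte sequence.
Byte 1: 0xE3 = 11100011, payload 0011 (4 bits).
Byte 2: 0x83 = 10000011 (10xxxxxx ✓), payload 000011.
Byte 3: 0x88 = 10001000 (10xxxxxx ✓), payload 001000.
Concatenate: 0011000011001000 = 0x30C8 (16 bits → U+30C8).

U+30C8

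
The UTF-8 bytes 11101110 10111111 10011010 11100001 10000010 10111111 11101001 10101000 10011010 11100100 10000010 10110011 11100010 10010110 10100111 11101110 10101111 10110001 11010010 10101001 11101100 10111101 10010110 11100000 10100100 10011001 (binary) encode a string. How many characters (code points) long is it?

9

Byte at offset 0: 0xEE = 11101110 → 3-byte char (#1). Advance 3.
Byte at offset 3: 0xE1 = 11100001 → 3-byte char (#2). Advance 3.
Byte at offset 6: 0xE9 = 11101001 → 3-byte char (#3). Advance 3.
Byte at offset 9: 0xE4 = 11100100 → 3-byte char (#4). Advance 3.
Byte at offset 12: 0xE2 = 11100010 → 3-byte char (#5). Advance 3.
Byte at offset 15: 0xEE = 11101110 → 3-byte char (#6). Advance 3.
Byte at offset 18: 0xD2 = 11010010 → 2-byte char (#7). Advance 2.
Byte at offset 20: 0xEC = 11101100 → 3-byte char (#8). Advance 3.
Byte at offset 23: 0xE0 = 11100000 → 3-byte char (#9). Advance 3.
Reached end at offset 26 after 9 code points.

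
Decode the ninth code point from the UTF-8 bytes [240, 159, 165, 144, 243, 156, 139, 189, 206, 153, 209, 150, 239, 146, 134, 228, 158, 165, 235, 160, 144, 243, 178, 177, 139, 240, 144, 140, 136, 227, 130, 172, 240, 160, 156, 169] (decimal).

Offset 0: leading byte 0xF0 = 11110000 → 4-byte char #1 = F0 9F A5 90.
Offset 4: leading byte 0xF3 = 11110011 → 4-byte char #2 = F3 9C 8B BD.
Offset 8: leading byte 0xCE = 11001110 → 2-byte char #3 = CE 99.
Offset 10: leading byte 0xD1 = 11010001 → 2-byte char #4 = D1 96.
Offset 12: leading byte 0xEF = 11101111 → 3-byte char #5 = EF 92 86.
Offset 15: leading byte 0xE4 = 11100100 → 3-byte char #6 = E4 9E A5.
Offset 18: leading byte 0xEB = 11101011 → 3-byte char #7 = EB A0 90.
Offset 21: leading byte 0xF3 = 11110011 → 4-byte char #8 = F3 B2 B1 8B.
Offset 25: leading byte 0xF0 = 11110000 → 4-byte char #9 = F0 90 8C 88.
Leading byte 0xF0 = 11110000 matches 11110xxx → 4-byte sequence.
Byte 1: 0xF0 = 11110000, payload 000 (3 bits).
Byte 2: 0x90 = 10010000 (10xxxxxx ✓), payload 010000.
Byte 3: 0x8C = 10001100 (10xxxxxx ✓), payload 001100.
Byte 4: 0x88 = 10001000 (10xxxxxx ✓), payload 001000.
Concatenate: 000010000001100001000 = 0x10308 (21 bits → U+10308).

U+10308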